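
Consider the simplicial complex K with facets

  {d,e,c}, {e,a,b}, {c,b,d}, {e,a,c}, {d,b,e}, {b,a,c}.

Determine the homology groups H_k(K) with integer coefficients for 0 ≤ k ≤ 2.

We work with the vertex ordering a < b < c < d < e. The simplices of K, each written with vertices in increasing order, are:

  0-simplices (5): a, b, c, d, e
  1-simplices (9): ab, ac, ae, bc, bd, be, cd, ce, de
  2-simplices (6): abc, abe, ace, bcd, bde, cde

giving chain groups C_0 ≅ Z^5, C_1 ≅ Z^9, C_2 ≅ Z^6.

∂_1: C_1 → C_0 sends each edge [p,q] (with p < q) to q − p.
This gives a 5×9 integer matrix of rank 4; reducing to Smith normal form yields diagonal entries (1,1,1,1).

∂_2: C_2 → C_1 acts by ∂[p,q,r] = [q,r] − [p,r] + [p,q]. For instance
  ∂bcd = cd − bd + bc,
  ∂cde = de − ce + cd.
The resulting 9×6 matrix has rank 5, and its Smith normal form has invariant factors (1,1,1,1,1).

Computing H_k = (kernel of ∂_k) / (image of ∂_{k+1}):

  H_0: rank C_0 − rank ∂_1 = 5 − 4 = 1, and the invariant factors of ∂_1 are all 1, so H_0 = Z.
  H_1: rank ker ∂_1 − rank ∂_2 = (9 − 4) − 5 = 0, and the invariant factors of ∂_2 are all 1, so H_1 = 0.
  H_2: rank ker ∂_2 − rank ∂_3 = (6 − 5) − 0 = 1, and there is no ∂_3, so H_2 = Z.

As a check, the Euler characteristic is 5 − 9 + 6 = 2, which agrees with 1 − 0 + 1 = 2.
(K is a triangulation of the 2-sphere S^2.)

H_0 = Z,  H_1 = 0,  H_2 = Z.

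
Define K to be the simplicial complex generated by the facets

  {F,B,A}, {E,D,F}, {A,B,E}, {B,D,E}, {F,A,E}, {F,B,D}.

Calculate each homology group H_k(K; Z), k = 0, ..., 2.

H_0 = Z,  H_1 = 0,  H_2 = Z.

Order the vertices as A < B < D < E < F. Listing each simplex with vertices in this order, K has dimension 2 with simplices:

  0-simplices (5): A, B, D, E, F
  1-simplices (9): AB, AE, AF, BD, BE, BF, DE, DF, EF
  2-simplices (6): ABE, ABF, AEF, BDE, BDF, DEF

so the chain groups are C_0 ≅ Z^5, C_1 ≅ Z^9, C_2 ≅ Z^6.

The boundary map ∂_1: C_1 → C_0 maps an edge to its endpoints' difference, ∂[p,q] = q − p. For instance
  ∂BD = D − B.
The resulting 5×9 matrix has rank 4, and its Smith normal form has invariant factors (1,1,1,1).

Boundary ∂_2: C_2 → C_1 sends each 2-simplex [p,q,r] to [q,r] − [p,r] + [p,q]. For instance
  ∂ABE = BE − AE + AB,
  ∂BDE = DE − BE + BD.
This gives a 9×6 integer matrix of rank 5; reducing to Smith normal form yields diagonal entries (1,1,1,1,1).

Reading off H_k = ker ∂_k / im ∂_{k+1}:

  H_0: rank C_0 − rank ∂_1 = 5 − 4 = 1, and the invariant factors of ∂_1 are all 1, so H_0 = Z.
  H_1: rank ker ∂_1 − rank ∂_2 = (9 − 4) − 5 = 0, and the invariant factors of ∂_2 are all 1, so H_1 = 0.
  H_2: rank ker ∂_2 − rank ∂_3 = (6 − 5) − 0 = 1, and there is no ∂_3, so H_2 = Z.

As a check, the Euler characteristic is 5 − 9 + 6 = 2, which agrees with 1 − 0 + 1 = 2.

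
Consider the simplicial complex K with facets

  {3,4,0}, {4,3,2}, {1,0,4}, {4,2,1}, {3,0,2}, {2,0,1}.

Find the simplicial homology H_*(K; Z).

Order the vertices as 0 < 1 < 2 < 3 < 4. Listing each simplex with vertices in this order, K has dimension 2 with simplices:

  0-simplices (5): [0], [1], [2], [3], [4]
  1-simplices (9): [0,1], [0,2], [0,3], [0,4], [1,2], [1,4], [2,3], [2,4], [3,4]
  2-simplices (6): [0,1,2], [0,1,4], [0,2,3], [0,3,4], [1,2,4], [2,3,4]

so the chain groups are C_0 ≅ Z^5, C_1 ≅ Z^9, C_2 ≅ Z^6.

The boundary map ∂_1: C_1 → C_0 sends each edge [p,q] (with p < q) to q − p.
The resulting 5×9 matrix has rank 4, and its Smith normal form has invariant factors (1,1,1,1).

Boundary ∂_2: C_2 → C_1 sends each 2-simplex [p,q,r] to [q,r] − [p,r] + [p,q]. For instance
  ∂[0,3,4] = [3,4] − [0,4] + [0,3],
  ∂[2,3,4] = [3,4] − [2,4] + [2,3].
The resulting 9×6 matrix has rank 5, and its Smith normal form has invariant factors (1,1,1,1,1).

From H_k ≅ ker(∂_k) / im(∂_{k+1}) we obtain:

  H_0: rank C_0 − rank ∂_1 = 5 − 4 = 1, and the invariant factors of ∂_1 are all 1, so H_0 ≅ Z.
  H_1: rank ker ∂_1 − rank ∂_2 = (9 − 4) − 5 = 0, and the invariant factors of ∂_2 are all 1, so H_1 ≅ 0.
  H_2: rank ker ∂_2 − rank ∂_3 = (6 − 5) − 0 = 1, and there is no ∂_3, so H_2 ≅ Z.

H_0 ≅ Z,  H_1 = 0,  H_2 ≅ Z.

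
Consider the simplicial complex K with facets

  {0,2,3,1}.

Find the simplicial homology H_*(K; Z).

H_0 ≅ Z,  H_1 = 0,  H_2 = 0,  H_3 = 0.

Order the vertices as 0 < 1 < 2 < 3. Listing each simplex with vertices in this order, K has dimension 3 with simplices:

  0-simplices (4): [0], [1], [2], [3]
  1-simplices (6): [0,1], [0,2], [0,3], [1,2], [1,3], [2,3]
  2-simplices (4): [0,1,2], [0,1,3], [0,2,3], [1,2,3]
  3-simplices (1): [0,1,2,3]

so the chain groups are C_0 ≅ Z^4, C_1 ≅ Z^6, C_2 ≅ Z^4, C_3 ≅ Z^1.

Boundary ∂_1: C_1 → C_0 maps an edge to its endpoints' difference, ∂[p,q] = q − p. For instance
  ∂[0,3] = [3] − [0].
The 4×6 boundary matrix has rank 3 and Smith normal form diag(1,1,1).

∂_2: C_2 → C_1 acts by ∂[p,q,r] = [q,r] − [p,r] + [p,q]. For instance
  ∂[0,1,3] = [1,3] − [0,3] + [0,1],
  ∂[0,1,2] = [1,2] − [0,2] + [0,1].
As a 6×4 matrix over Z this has rank 3, with invariant factors (1,1,1).

∂_3: C_3 → C_2 sends each 3-simplex σ to the alternating sum Σ_i (−1)^i (σ with its i-th vertex removed). For instance
  ∂[0,1,2,3] = [1,2,3] − [0,2,3] + [0,1,3] − [0,1,2].
As a 4×1 matrix over Z this has rank 1, with invariant factors (1).

Computing H_k = (kernel of ∂_k) / (image of ∂_{k+1}):

  H_0: rank C_0 − rank ∂_1 = 4 − 3 = 1, and the invariant factors of ∂_1 are all 1, so H_0 ≅ Z.
  H_1: rank ker ∂_1 − rank ∂_2 = (6 − 3) − 3 = 0, and the invariant factors of ∂_2 are all 1, so H_1 ≅ 0.
  H_2: rank ker ∂_2 − rank ∂_3 = (4 − 3) − 1 = 0, and the invariant factors of ∂_3 are all 1, so H_2 ≅ 0.
  H_3: rank ker ∂_3 − rank ∂_4 = (1 − 1) − 0 = 0, and there is no ∂_4, so H_3 ≅ 0.

As a check, the Euler characteristic is 4 − 6 + 4 − 1 = 1, which agrees with 1 − 0 + 0 − 0 = 1.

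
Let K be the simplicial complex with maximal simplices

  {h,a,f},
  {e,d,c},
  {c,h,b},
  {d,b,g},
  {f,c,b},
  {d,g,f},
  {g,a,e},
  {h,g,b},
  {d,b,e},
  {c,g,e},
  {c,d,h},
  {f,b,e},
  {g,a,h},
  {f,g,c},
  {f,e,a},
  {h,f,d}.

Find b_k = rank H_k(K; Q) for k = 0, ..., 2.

Fix the vertex order a < b < c < d < e < f < g < h and write every simplex with vertices in increasing order. Then dim K = 2 and the simplices of K are:

  0-simplices (8): a, b, c, d, e, f, g, h
  1-simplices (24): ae, af, ag, ah, bc, bd, be, bf, bg, bh, cd, ce, cf, cg, ch, de, df, dg, dh, ef, eg, fg, fh, gh
  2-simplices (16): aef, aeg, afh, agh, bcf, bch, bde, bdg, bef, bgh, cde, cdh, ceg, cfg, dfg, dfh

so the chain groups are C_0 ≅ Z^8, C_1 ≅ Z^24, C_2 ≅ Z^16.

∂_1: C_1 → C_0 sends each edge [p,q] (with p < q) to q − p.
This gives a 8×24 integer matrix of rank 7; reducing to Smith normal form yields diagonal entries (1,1,1,1,1,1,1).

The boundary map ∂_2: C_2 → C_1 maps a triangle to the signed sum of its edges. For instance
  ∂dfh = fh − dh + df,
  ∂ceg = eg − cg + ce.
As a 24×16 matrix over Z this has rank 15, with invariant factors (1,1,1,1,1,1,1,1,1,1,1,1,1,1,1).

Computing H_k = (kernel of ∂_k) / (image of ∂_{k+1}):

  H_0: rank C_0 − rank ∂_1 = 8 − 7 = 1, and the invariant factors of ∂_1 are all 1, so H_0 = Z.
  H_1: rank ker ∂_1 − rank ∂_2 = (24 − 7) − 15 = 2, and the invariant factors of ∂_2 are all 1, so H_1 = Z^2.
  H_2: rank ker ∂_2 − rank ∂_3 = (16 − 15) − 0 = 1, and there is no ∂_3, so H_2 = Z.

(K is a triangulation of the torus T^2.)

Hence the Betti numbers are b_0 = 1, b_1 = 2, b_2 = 1.

b_0 = 1, b_1 = 2, b_2 = 1.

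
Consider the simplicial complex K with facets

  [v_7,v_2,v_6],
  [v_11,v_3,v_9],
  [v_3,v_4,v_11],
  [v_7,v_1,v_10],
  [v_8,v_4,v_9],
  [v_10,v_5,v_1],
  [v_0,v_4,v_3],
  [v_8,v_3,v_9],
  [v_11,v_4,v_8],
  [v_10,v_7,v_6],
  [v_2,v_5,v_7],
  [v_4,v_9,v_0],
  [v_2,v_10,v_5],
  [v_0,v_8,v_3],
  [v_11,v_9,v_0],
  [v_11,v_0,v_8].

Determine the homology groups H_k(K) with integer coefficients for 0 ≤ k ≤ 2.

H_0 ≅ Z^2,  H_1 ≅ Z ⊕ Z/2Z,  H_2 = 0.

Fix the vertex order v_0 < v_1 < v_2 < v_3 < v_4 < v_5 < v_6 < v_7 < v_8 < v_9 < v_10 < v_11 and write every simplex with vertices in increasing order. Then dim K = 2 and the simplices of K are:

  0-simplices (12): [v_0], [v_1], [v_2], [v_3], [v_4], [v_5], [v_6], [v_7], [v_8], [v_9], [v_10], [v_11]
  1-simplices (27): (27 of them)
  2-simplices (16): (16 of them)

giving chain groups C_0 ≅ Z^12, C_1 ≅ Z^27, C_2 ≅ Z^16.

∂_1: C_1 → C_0 maps an edge to its endpoints' difference, ∂[p,q] = q − p. For instance
  ∂[v_8,v_9] = [v_9] − [v_8].
The resulting 12×27 matrix has rank 10, and its Smith normal form has invariant factors (1,1,1,1,1,1,1,1,1,1).

Boundary ∂_2: C_2 → C_1 acts by ∂[p,q,r] = [q,r] − [p,r] + [p,q]. For instance
  ∂[v_4,v_8,v_9] = [v_8,v_9] − [v_4,v_9] + [v_4,v_8],
  ∂[v_1,v_5,v_10] = [v_5,v_10] − [v_1,v_10] + [v_1,v_5].
As a 27×16 matrix over Z this has rank 16, with invariant factors (1,1,1,1,1,1,1,1,1,1,1,1,1,1,1,2).

Computing H_k = (kernel of ∂_k) / (image of ∂_{k+1}):

  H_0: rank C_0 − rank ∂_1 = 12 − 10 = 2, and the invariant factors of ∂_1 are all 1, so H_0 = Z^2.
  H_1: rank ker ∂_1 − rank ∂_2 = (27 − 10) − 16 = 1, and ∂_2 has invariant factor 2 > 1, so H_1 = Z ⊕ Z/2Z.
  H_2: rank ker ∂_2 − rank ∂_3 = (16 − 16) − 0 = 0, and there is no ∂_3, so H_2 = 0.

As a check, the Euler characteristic is 12 − 27 + 16 = 1, which agrees with 2 − 1 + 0 = 1.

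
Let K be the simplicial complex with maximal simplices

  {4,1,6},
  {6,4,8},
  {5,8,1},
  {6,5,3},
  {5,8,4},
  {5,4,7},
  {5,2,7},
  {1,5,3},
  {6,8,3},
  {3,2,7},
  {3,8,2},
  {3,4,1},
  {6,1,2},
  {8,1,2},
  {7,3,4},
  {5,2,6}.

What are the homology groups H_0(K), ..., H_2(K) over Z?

Take the total order 1 < 2 < 3 < 4 < 5 < 6 < 7 < 8 on the vertex set. Then K (dimension 2) consists of the simplices:

  0-simplices (8): [1], [2], [3], [4], [5], [6], [7], [8]
  1-simplices (24): (24 of them)
  2-simplices (16): [1,2,6], [1,2,8], [1,3,4], [1,3,5], [1,4,6], [1,5,8], [2,3,7], [2,3,8], [2,5,6], [2,5,7], [3,4,7], [3,5,6], [3,6,8], [4,5,7], [4,5,8], [4,6,8]

so the chain groups are C_0 ≅ Z^8, C_1 ≅ Z^24, C_2 ≅ Z^16.

Boundary ∂_1: C_1 → C_0 maps an edge to its endpoints' difference, ∂[p,q] = q − p. For instance
  ∂[1,3] = [3] − [1].
As a 8×24 matrix over Z this has rank 7, with invariant factors (1,1,1,1,1,1,1).

Boundary ∂_2: C_2 → C_1 sends each 2-simplex [p,q,r] to [q,r] − [p,r] + [p,q]. For instance
  ∂[4,5,8] = [5,8] − [4,8] + [4,5],
  ∂[1,2,8] = [2,8] − [1,8] + [1,2].
The 24×16 boundary matrix has rank 15 and Smith normal form diag(1,1,1,1,1,1,1,1,1,1,1,1,1,1,1).

Computing H_k = (kernel of ∂_k) / (image of ∂_{k+1}):

  H_0: rank C_0 − rank ∂_1 = 8 − 7 = 1, and the invariant factors of ∂_1 are all 1, so H_0 ≅ Z.
  H_1: rank ker ∂_1 − rank ∂_2 = (24 − 7) − 15 = 2, and the invariant factors of ∂_2 are all 1, so H_1 ≅ Z^2.
  H_2: rank ker ∂_2 − rank ∂_3 = (16 − 15) − 0 = 1, and there is no ∂_3, so H_2 ≅ Z.

H_0 ≅ Z,  H_1 ≅ Z^2,  H_2 ≅ Z.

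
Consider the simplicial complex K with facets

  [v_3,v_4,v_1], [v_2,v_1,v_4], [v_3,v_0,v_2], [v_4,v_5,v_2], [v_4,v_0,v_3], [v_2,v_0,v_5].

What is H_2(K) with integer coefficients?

H_2 = 0.

K has 6 vertices, 12 edges, 6 triangles.
rank ∂_2 = 6, rank ∂_3 = 0 ⇒ b_2 = 6 − 6 − 0 = 0. So H_2 = 0.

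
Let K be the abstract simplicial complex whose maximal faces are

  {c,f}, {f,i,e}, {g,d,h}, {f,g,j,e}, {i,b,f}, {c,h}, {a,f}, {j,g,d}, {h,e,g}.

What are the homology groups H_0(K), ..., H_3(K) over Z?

H_0 = Z,  H_1 = Z,  H_2 = 0,  H_3 = 0.

Fix the vertex order a < b < c < d < e < f < g < h < i < j and write every simplex with vertices in increasing order. Then dim K = 3 and the simplices of K are:

  0-simplices (10): a, b, c, d, e, f, g, h, i, j
  1-simplices (18): af, bf, bi, cf, ch, dg, dh, dj, ef, eg, eh, ei, ej, fg, fi, fj, gh, gj
  2-simplices (9): bfi, dgh, dgj, efg, efi, efj, egh, egj, fgj
  3-simplices (1): efgj

giving chain groups C_0 ≅ Z^10, C_1 ≅ Z^18, C_2 ≅ Z^9, C_3 ≅ Z^1.

The boundary map ∂_1: C_1 → C_0 is given by ∂[p,q] = [q] − [p].
The 10×18 boundary matrix has rank 9 and Smith normal form diag(1,1,1,1,1,1,1,1,1).

Boundary ∂_2: C_2 → C_1 sends each 2-simplex [p,q,r] to [q,r] − [p,r] + [p,q]. For instance
  ∂bfi = fi − bi + bf,
  ∂egj = gj − ej + eg.
This gives a 18×9 integer matrix of rank 8; reducing to Smith normal form yields diagonal entries (1,1,1,1,1,1,1,1).

∂_3: C_3 → C_2 sends each 3-simplex σ to the alternating sum Σ_i (−1)^i (σ with its i-th vertex removed). For instance
  ∂efgj = fgj − egj + efj − efg.
As a 9×1 matrix over Z this has rank 1, with invariant factors (1).

Now H_k = ker ∂_k / im ∂_{k+1}, so:

  H_0: rank C_0 − rank ∂_1 = 10 − 9 = 1, and the invariant factors of ∂_1 are all 1, so H_0 ≅ Z.
  H_1: rank ker ∂_1 − rank ∂_2 = (18 − 9) − 8 = 1, and the invariant factors of ∂_2 are all 1, so H_1 ≅ Z.
  H_2: rank ker ∂_2 − rank ∂_3 = (9 − 8) − 1 = 0, and the invariant factors of ∂_3 are all 1, so H_2 ≅ 0.
  H_3: rank ker ∂_3 − rank ∂_4 = (1 − 1) − 0 = 0, and there is no ∂_4, so H_3 ≅ 0.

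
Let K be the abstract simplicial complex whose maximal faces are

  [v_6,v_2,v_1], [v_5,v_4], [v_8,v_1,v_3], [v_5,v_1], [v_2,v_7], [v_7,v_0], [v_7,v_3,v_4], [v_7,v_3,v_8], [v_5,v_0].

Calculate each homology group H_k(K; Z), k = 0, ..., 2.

H_0 ≅ Z,  H_1 ≅ Z^3,  H_2 = 0.

Order the vertices as v_0 < v_1 < v_2 < v_3 < v_4 < v_5 < v_6 < v_7 < v_8. Listing each simplex with vertices in this order, K has dimension 2 with simplices:

  0-simplices (9): [v_0], [v_1], [v_2], [v_3], [v_4], [v_5], [v_6], [v_7], [v_8]
  1-simplices (15): (15 of them)
  2-simplices (4): [v_1,v_2,v_6], [v_1,v_3,v_8], [v_3,v_4,v_7], [v_3,v_7,v_8]

so the chain groups are C_0 ≅ Z^9, C_1 ≅ Z^15, C_2 ≅ Z^4.

The boundary map ∂_1: C_1 → C_0 maps an edge to its endpoints' difference, ∂[p,q] = q − p.
This gives a 9×15 integer matrix of rank 8; reducing to Smith normal form yields diagonal entries (1,1,1,1,1,1,1,1).

∂_2: C_2 → C_1 acts by ∂[p,q,r] = [q,r] − [p,r] + [p,q]. For instance
  ∂[v_1,v_3,v_8] = [v_3,v_8] − [v_1,v_8] + [v_1,v_3],
  ∂[v_3,v_7,v_8] = [v_7,v_8] − [v_3,v_8] + [v_3,v_7].
As a 15×4 matrix over Z this has rank 4, with invariant factors (1,1,1,1).

Computing H_k = (kernel of ∂_k) / (image of ∂_{k+1}):

  H_0: rank C_0 − rank ∂_1 = 9 − 8 = 1, and the invariant factors of ∂_1 are all 1, so H_0 = Z.
  H_1: rank ker ∂_1 − rank ∂_2 = (15 − 8) − 4 = 3, and the invariant factors of ∂_2 are all 1, so H_1 = Z^3.
  H_2: rank ker ∂_2 − rank ∂_3 = (4 − 4) − 0 = 0, and there is no ∂_3, so H_2 = 0.

As a check, the Euler characteristic is 9 − 15 + 4 = -2, which agrees with 1 − 3 + 0 = -2.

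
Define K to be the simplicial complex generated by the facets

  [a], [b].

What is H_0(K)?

We work with the vertex ordering a < b. The simplices of K, each written with vertices in increasing order, are:

  0-simplices (2): a, b

so the chain groups are C_0 ≅ Z^2.

Now H_k = ker ∂_k / im ∂_{k+1}, so:

  H_0: rank C_0 − rank ∂_1 = 2 − 0 = 2, and there is no ∂_1, so H_0 = Z^2.

H_0 ≅ Z^2.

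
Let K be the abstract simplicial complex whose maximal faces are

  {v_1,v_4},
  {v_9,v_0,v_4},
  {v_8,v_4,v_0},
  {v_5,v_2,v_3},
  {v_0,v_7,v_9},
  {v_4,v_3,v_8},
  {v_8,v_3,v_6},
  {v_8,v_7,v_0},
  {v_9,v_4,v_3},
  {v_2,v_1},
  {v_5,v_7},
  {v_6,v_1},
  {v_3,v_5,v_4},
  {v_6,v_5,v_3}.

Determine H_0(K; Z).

H_0 ≅ Z.

Take the total order v_0 < v_1 < v_2 < v_3 < v_4 < v_5 < v_6 < v_7 < v_8 < v_9 on the vertex set. Then K (dimension 2) consists of the simplices:

  0-simplices (10): [v_0], [v_1], [v_2], [v_3], [v_4], [v_5], [v_6], [v_7], [v_8], [v_9]
  1-simplices (22): (22 of them)
  2-simplices (10): [v_0,v_4,v_8], [v_0,v_4,v_9], [v_0,v_7,v_8], [v_0,v_7,v_9], [v_2,v_3,v_5], [v_3,v_4,v_5], [v_3,v_4,v_8], [v_3,v_4,v_9], [v_3,v_5,v_6], [v_3,v_6,v_8]

giving chain groups C_0 ≅ Z^10, C_1 ≅ Z^22, C_2 ≅ Z^10.

∂_1: C_1 → C_0 maps an edge to its endpoints' difference, ∂[p,q] = q − p.
As a 10×22 matrix over Z this has rank 9, with invariant factors (1,1,1,1,1,1,1,1,1).

∂_2: C_2 → C_1 maps a triangle to the signed sum of its edges. For instance
  ∂[v_0,v_4,v_8] = [v_4,v_8] − [v_0,v_8] + [v_0,v_4],
  ∂[v_2,v_3,v_5] = [v_3,v_5] − [v_2,v_5] + [v_2,v_3].
This gives a 22×10 integer matrix of rank 10; reducing to Smith normal form yields diagonal entries (1,1,1,1,1,1,1,1,1,1).

Computing H_k = (kernel of ∂_k) / (image of ∂_{k+1}):

  H_0: rank C_0 − rank ∂_1 = 10 − 9 = 1, and the invariant factors of ∂_1 are all 1, so H_0 = Z.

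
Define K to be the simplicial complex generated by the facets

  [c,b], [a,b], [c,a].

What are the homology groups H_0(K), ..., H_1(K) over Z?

H_0 ≅ Z,  H_1 ≅ Z.

Take the total order a < b < c on the vertex set. Then K (dimension 1) consists of the simplices:

  0-simplices (3): a, b, c
  1-simplices (3): ab, ac, bc

giving chain groups C_0 ≅ Z^3, C_1 ≅ Z^3.

∂_1: C_1 → C_0 is given by ∂[p,q] = [q] − [p].
The 3×3 boundary matrix has rank 2 and Smith normal form diag(1,1).

Reading off H_k = ker ∂_k / im ∂_{k+1}:

  H_0: rank C_0 − rank ∂_1 = 3 − 2 = 1, and the invariant factors of ∂_1 are all 1, so H_0 ≅ Z.
  H_1: rank ker ∂_1 − rank ∂_2 = (3 − 2) − 0 = 1, and there is no ∂_2, so H_1 ≅ Z.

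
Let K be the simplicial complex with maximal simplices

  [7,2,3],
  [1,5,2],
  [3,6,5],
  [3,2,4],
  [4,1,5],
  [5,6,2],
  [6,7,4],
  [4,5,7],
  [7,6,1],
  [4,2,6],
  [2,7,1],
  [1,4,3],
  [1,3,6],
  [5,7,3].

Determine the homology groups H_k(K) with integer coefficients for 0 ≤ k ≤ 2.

H_0 = Z,  H_1 = Z^2,  H_2 = Z.

Fix the vertex order 1 < 2 < 3 < 4 < 5 < 6 < 7 and write every simplex with vertices in increasing order. Then dim K = 2 and the simplices of K are:

  0-simplices (7): [1], [2], [3], [4], [5], [6], [7]
  1-simplices (21): [1,2], [1,3], [1,4], [1,5], [1,6], [1,7], [2,3], [2,4], [2,5], [2,6], [2,7], [3,4], [3,5], [3,6], [3,7], [4,5], [4,6], [4,7], [5,6], [5,7], [6,7]
  2-simplices (14): [1,2,5], [1,2,7], [1,3,4], [1,3,6], [1,4,5], [1,6,7], [2,3,4], [2,3,7], [2,4,6], [2,5,6], [3,5,6], [3,5,7], [4,5,7], [4,6,7]

giving chain groups C_0 ≅ Z^7, C_1 ≅ Z^21, C_2 ≅ Z^14.

The boundary map ∂_1: C_1 → C_0 maps an edge to its endpoints' difference, ∂[p,q] = q − p. For instance
  ∂[4,6] = [6] − [4].
This gives a 7×21 integer matrix of rank 6; reducing to Smith normal form yields diagonal entries (1,1,1,1,1,1).

The boundary map ∂_2: C_2 → C_1 maps a triangle to the signed sum of its edges. For instance
  ∂[1,2,5] = [2,5] − [1,5] + [1,2],
  ∂[3,5,6] = [5,6] − [3,6] + [3,5].
As a 21×14 matrix over Z this has rank 13, with invariant factors (1,1,1,1,1,1,1,1,1,1,1,1,1).

Now H_k = ker ∂_k / im ∂_{k+1}, so:

  H_0: rank C_0 − rank ∂_1 = 7 − 6 = 1, and the invariant factors of ∂_1 are all 1, so H_0 ≅ Z.
  H_1: rank ker ∂_1 − rank ∂_2 = (21 − 6) − 13 = 2, and the invariant factors of ∂_2 are all 1, so H_1 ≅ Z^2.
  H_2: rank ker ∂_2 − rank ∂_3 = (14 − 13) − 0 = 1, and there is no ∂_3, so H_2 ≅ Z.

As a check, the Euler characteristic is 7 − 21 + 14 = 0, which agrees with 1 − 2 + 1 = 0.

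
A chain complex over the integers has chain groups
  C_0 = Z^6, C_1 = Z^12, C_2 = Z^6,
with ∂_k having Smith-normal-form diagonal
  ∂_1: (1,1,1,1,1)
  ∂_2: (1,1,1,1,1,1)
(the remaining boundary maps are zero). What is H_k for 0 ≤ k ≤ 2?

H_0: b_0 = 6 − 0 − 5 = 1; torsion from ∂_1 factors > 1: none. So H_0 = Z.
H_1: b_1 = 12 − 5 − 6 = 1; torsion from ∂_2 factors > 1: none. So H_1 = Z.
H_2: b_2 = 6 − 6 − 0 = 0; torsion from ∂_3 factors > 1: none. So H_2 = 0.

H_0 = Z,  H_1 = Z,  H_2 = 0.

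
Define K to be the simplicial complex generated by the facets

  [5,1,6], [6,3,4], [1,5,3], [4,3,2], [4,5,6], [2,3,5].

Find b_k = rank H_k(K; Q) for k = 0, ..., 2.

b_0 = 1, b_1 = 1, b_2 = 0.

We work with the vertex ordering 1 < 2 < 3 < 4 < 5 < 6. The simplices of K, each written with vertices in increasing order, are:

  0-simplices (6): [1], [2], [3], [4], [5], [6]
  1-simplices (12): [1,3], [1,5], [1,6], [2,3], [2,4], [2,5], [3,4], [3,5], [3,6], [4,5], [4,6], [5,6]
  2-simplices (6): [1,3,5], [1,5,6], [2,3,4], [2,3,5], [3,4,6], [4,5,6]

so the chain groups are C_0 ≅ Z^6, C_1 ≅ Z^12, C_2 ≅ Z^6.

The boundary map ∂_1: C_1 → C_0 is given by ∂[p,q] = [q] − [p]. For instance
  ∂[5,6] = [6] − [5].
This gives a 6×12 integer matrix of rank 5; reducing to Smith normal form yields diagonal entries (1,1,1,1,1).

The boundary map ∂_2: C_2 → C_1 sends each 2-simplex [p,q,r] to [q,r] − [p,r] + [p,q]. For instance
  ∂[1,5,6] = [5,6] − [1,6] + [1,5],
  ∂[1,3,5] = [3,5] − [1,5] + [1,3].
This gives a 12×6 integer matrix of rank 6; reducing to Smith normal form yields diagonal entries (1,1,1,1,1,1).

From H_k ≅ ker(∂_k) / im(∂_{k+1}) we obtain:

  H_0: rank C_0 − rank ∂_1 = 6 − 5 = 1, and the invariant factors of ∂_1 are all 1, so H_0 ≅ Z.
  H_1: rank ker ∂_1 − rank ∂_2 = (12 − 5) − 6 = 1, and the invariant factors of ∂_2 are all 1, so H_1 ≅ Z.
  H_2: rank ker ∂_2 − rank ∂_3 = (6 − 6) − 0 = 0, and there is no ∂_3, so H_2 ≅ 0.

Hence the Betti numbers are b_0 = 1, b_1 = 1, b_2 = 0.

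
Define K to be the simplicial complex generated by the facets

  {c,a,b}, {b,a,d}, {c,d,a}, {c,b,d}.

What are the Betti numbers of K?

Fix the vertex order a < b < c < d and write every simplex with vertices in increasing order. Then dim K = 2 and the simplices of K are:

  0-simplices (4): a, b, c, d
  1-simplices (6): ab, ac, ad, bc, bd, cd
  2-simplices (4): abc, abd, acd, bcd

so the chain groups are C_0 ≅ Z^4, C_1 ≅ Z^6, C_2 ≅ Z^4.

Boundary ∂_1: C_1 → C_0 is given by ∂[p,q] = [q] − [p]. For instance
  ∂bc = c − b.
The 4×6 boundary matrix has rank 3 and Smith normal form diag(1,1,1).

The boundary map ∂_2: C_2 → C_1 sends each 2-simplex [p,q,r] to [q,r] − [p,r] + [p,q]. For instance
  ∂acd = cd − ad + ac,
  ∂bcd = cd − bd + bc.
This gives a 6×4 integer matrix of rank 3; reducing to Smith normal form yields diagonal entries (1,1,1).

Reading off H_k = ker ∂_k / im ∂_{k+1}:

  H_0: rank C_0 − rank ∂_1 = 4 − 3 = 1, and the invariant factors of ∂_1 are all 1, so H_0 ≅ Z.
  H_1: rank ker ∂_1 − rank ∂_2 = (6 − 3) − 3 = 0, and the invariant factors of ∂_2 are all 1, so H_1 ≅ 0.
  H_2: rank ker ∂_2 − rank ∂_3 = (4 − 3) − 0 = 1, and there is no ∂_3, so H_2 ≅ Z.

(K is a triangulation of the 2-sphere S^2.)

Hence the Betti numbers are b_0 = 1, b_1 = 0, b_2 = 1.

b_0 = 1, b_1 = 0, b_2 = 1.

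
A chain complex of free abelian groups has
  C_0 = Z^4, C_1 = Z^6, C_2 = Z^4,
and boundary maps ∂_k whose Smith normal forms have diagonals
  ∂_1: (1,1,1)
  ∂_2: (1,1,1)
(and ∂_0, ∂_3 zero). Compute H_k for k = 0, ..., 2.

H_0: b_0 = 4 − 0 − 3 = 1; torsion from ∂_1 factors > 1: none. So H_0 = Z.
H_1: b_1 = 6 − 3 − 3 = 0; torsion from ∂_2 factors > 1: none. So H_1 = 0.
H_2: b_2 = 4 − 3 − 0 = 1; torsion from ∂_3 factors > 1: none. So H_2 = Z.

H_0 = Z,  H_1 = 0,  H_2 = Z.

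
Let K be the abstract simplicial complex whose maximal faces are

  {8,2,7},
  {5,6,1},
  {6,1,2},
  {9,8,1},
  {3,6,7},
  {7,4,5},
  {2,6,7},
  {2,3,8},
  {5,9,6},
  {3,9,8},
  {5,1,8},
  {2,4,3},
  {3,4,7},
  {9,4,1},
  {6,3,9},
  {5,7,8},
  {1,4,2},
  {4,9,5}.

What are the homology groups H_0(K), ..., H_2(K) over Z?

Fix the vertex order 1 < 2 < 3 < 4 < 5 < 6 < 7 < 8 < 9 and write every simplex with vertices in increasing order. Then dim K = 2 and the simplices of K are:

  0-simplices (9): [1], [2], [3], [4], [5], [6], [7], [8], [9]
  1-simplices (27): (27 of them)
  2-simplices (18): [1,2,4], [1,2,6], [1,4,9], [1,5,6], [1,5,8], [1,8,9], [2,3,4], [2,3,8], [2,6,7], [2,7,8], [3,4,7], [3,6,7], [3,6,9], [3,8,9], [4,5,7], [4,5,9], [5,6,9], [5,7,8]

so the chain groups are C_0 ≅ Z^9, C_1 ≅ Z^27, C_2 ≅ Z^18.

∂_1: C_1 → C_0 is given by ∂[p,q] = [q] − [p]. For instance
  ∂[6,7] = [7] − [6].
The resulting 9×27 matrix has rank 8, and its Smith normal form has invariant factors (1,1,1,1,1,1,1,1).

∂_2: C_2 → C_1 acts by ∂[p,q,r] = [q,r] − [p,r] + [p,q]. For instance
  ∂[2,7,8] = [7,8] − [2,8] + [2,7],
  ∂[1,2,4] = [2,4] − [1,4] + [1,2].
This gives a 27×18 integer matrix of rank 18; reducing to Smith normal form yields diagonal entries (1,1,1,1,1,1,1,1,1,1,1,1,1,1,1,1,1,2).

From H_k ≅ ker(∂_k) / im(∂_{k+1}) we obtain:

  H_0: rank C_0 − rank ∂_1 = 9 − 8 = 1, and the invariant factors of ∂_1 are all 1, so H_0 ≅ Z.
  H_1: rank ker ∂_1 − rank ∂_2 = (27 − 8) − 18 = 1, and ∂_2 has invariant factor 2 > 1, so H_1 ≅ Z × Z/2.
  H_2: rank ker ∂_2 − rank ∂_3 = (18 − 18) − 0 = 0, and there is no ∂_3, so H_2 ≅ 0.

(K is a triangulation of the Klein bottle.)

H_0 = Z,  H_1 = Z × Z/2,  H_2 = 0.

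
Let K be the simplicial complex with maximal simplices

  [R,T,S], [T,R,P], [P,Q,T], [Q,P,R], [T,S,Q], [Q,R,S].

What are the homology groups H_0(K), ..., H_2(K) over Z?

Fix the vertex order P < Q < R < S < T and write every simplex with vertices in increasing order. Then dim K = 2 and the simplices of K are:

  0-simplices (5): P, Q, R, S, T
  1-simplices (9): PQ, PR, PT, QR, QS, QT, RS, RT, ST
  2-simplices (6): PQR, PQT, PRT, QRS, QST, RST

Hence C_0 ≅ Z^5, C_1 ≅ Z^9, C_2 ≅ Z^6.

∂_1: C_1 → C_0 sends each edge [p,q] (with p < q) to q − p. For instance
  ∂PR = R − P.
The resulting 5×9 matrix has rank 4, and its Smith normal form has invariant factors (1,1,1,1).

Boundary ∂_2: C_2 → C_1 sends each 2-simplex [p,q,r] to [q,r] − [p,r] + [p,q]. For instance
  ∂PQR = QR − PR + PQ,
  ∂QST = ST − QT + QS.
As a 9×6 matrix over Z this has rank 5, with invariant factors (1,1,1,1,1).

Now H_k = ker ∂_k / im ∂_{k+1}, so:

  H_0: rank C_0 − rank ∂_1 = 5 − 4 = 1, and the invariant factors of ∂_1 are all 1, so H_0 = Z.
  H_1: rank ker ∂_1 − rank ∂_2 = (9 − 4) − 5 = 0, and the invariant factors of ∂_2 are all 1, so H_1 = 0.
  H_2: rank ker ∂_2 − rank ∂_3 = (6 − 5) − 0 = 1, and there is no ∂_3, so H_2 = Z.

As a check, the Euler characteristic is 5 − 9 + 6 = 2, which agrees with 1 − 0 + 1 = 2.

H_0 ≅ Z,  H_1 = 0,  H_2 ≅ Z.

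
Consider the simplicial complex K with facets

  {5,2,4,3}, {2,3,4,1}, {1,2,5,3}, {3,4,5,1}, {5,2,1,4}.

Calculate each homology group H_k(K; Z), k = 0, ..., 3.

Order the vertices as 1 < 2 < 3 < 4 < 5. Listing each simplex with vertices in this order, K has dimension 3 with simplices:

  0-simplices (5): [1], [2], [3], [4], [5]
  1-simplices (10): [1,2], [1,3], [1,4], [1,5], [2,3], [2,4], [2,5], [3,4], [3,5], [4,5]
  2-simplices (10): [1,2,3], [1,2,4], [1,2,5], [1,3,4], [1,3,5], [1,4,5], [2,3,4], [2,3,5], [2,4,5], [3,4,5]
  3-simplices (5): [1,2,3,4], [1,2,3,5], [1,2,4,5], [1,3,4,5], [2,3,4,5]

giving chain groups C_0 ≅ Z^5, C_1 ≅ Z^10, C_2 ≅ Z^10, C_3 ≅ Z^5.

∂_1: C_1 → C_0 sends each edge [p,q] (with p < q) to q − p. For instance
  ∂[3,4] = [4] − [3].
The resulting 5×10 matrix has rank 4, and its Smith normal form has invariant factors (1,1,1,1).

Boundary ∂_2: C_2 → C_1 sends each 2-simplex [p,q,r] to [q,r] − [p,r] + [p,q]. For instance
  ∂[2,4,5] = [4,5] − [2,5] + [2,4],
  ∂[1,3,5] = [3,5] − [1,5] + [1,3].
This gives a 10×10 integer matrix of rank 6; reducing to Smith normal form yields diagonal entries (1,1,1,1,1,1).

The boundary map ∂_3: C_3 → C_2 sends each 3-simplex σ to the alternating sum Σ_i (−1)^i (σ with its i-th vertex removed). For instance
  ∂[1,3,4,5] = [3,4,5] − [1,4,5] + [1,3,5] − [1,3,4],
  ∂[1,2,3,4] = [2,3,4] − [1,3,4] + [1,2,4] − [1,2,3].
The resulting 10×5 matrix has rank 4, and its Smith normal form has invariant factors (1,1,1,1).

From H_k ≅ ker(∂_k) / im(∂_{k+1}) we obtain:

  H_0: rank C_0 − rank ∂_1 = 5 − 4 = 1, and the invariant factors of ∂_1 are all 1, so H_0 = Z.
  H_1: rank ker ∂_1 − rank ∂_2 = (10 − 4) − 6 = 0, and the invariant factors of ∂_2 are all 1, so H_1 = 0.
  H_2: rank ker ∂_2 − rank ∂_3 = (10 − 6) − 4 = 0, and the invariant factors of ∂_3 are all 1, so H_2 = 0.
  H_3: rank ker ∂_3 − rank ∂_4 = (5 − 4) − 0 = 1, and there is no ∂_4, so H_3 = Z.

H_0 ≅ Z,  H_1 = 0,  H_2 = 0,  H_3 ≅ Z.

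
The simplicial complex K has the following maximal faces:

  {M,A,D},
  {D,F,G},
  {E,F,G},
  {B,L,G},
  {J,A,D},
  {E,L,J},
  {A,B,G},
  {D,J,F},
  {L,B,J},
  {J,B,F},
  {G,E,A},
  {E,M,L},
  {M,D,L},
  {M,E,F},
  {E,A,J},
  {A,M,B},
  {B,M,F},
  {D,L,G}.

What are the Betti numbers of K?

Take the total order A < B < D < E < F < G < J < L < M on the vertex set. Then K (dimension 2) consists of the simplices:

  0-simplices (9): A, B, D, E, F, G, J, L, M
  1-simplices (27): AB, AD, AE, AG, AJ, AM, BF, BG, BJ, BL, BM, DF, DG, DJ, DL, DM, EF, EG, EJ, EL, EM, FG, FJ, FM, GL, JL, LM
  2-simplices (18): ABG, ABM, ADJ, ADM, AEG, AEJ, BFJ, BFM, BGL, BJL, DFG, DFJ, DGL, DLM, EFG, EFM, EJL, ELM

Hence C_0 ≅ Z^9, C_1 ≅ Z^27, C_2 ≅ Z^18.

Boundary ∂_1: C_1 → C_0 maps an edge to its endpoints' difference, ∂[p,q] = q − p.
The resulting 9×27 matrix has rank 8, and its Smith normal form has invariant factors (1,1,1,1,1,1,1,1).

The boundary map ∂_2: C_2 → C_1 maps a triangle to the signed sum of its edges. For instance
  ∂DLM = LM − DM + DL,
  ∂DFG = FG − DG + DF.
The 27×18 boundary matrix has rank 17 and Smith normal form diag(1,1,1,1,1,1,1,1,1,1,1,1,1,1,1,1,1).

Reading off H_k = ker ∂_k / im ∂_{k+1}:

  H_0: rank C_0 − rank ∂_1 = 9 − 8 = 1, and the invariant factors of ∂_1 are all 1, so H_0 = Z.
  H_1: rank ker ∂_1 − rank ∂_2 = (27 − 8) − 17 = 2, and the invariant factors of ∂_2 are all 1, so H_1 = Z^2.
  H_2: rank ker ∂_2 − rank ∂_3 = (18 − 17) − 0 = 1, and there is no ∂_3, so H_2 = Z.

(K is a triangulation of the torus T^2.)

Hence the Betti numbers are b_0 = 1, b_1 = 2, b_2 = 1.

b_0 = 1, b_1 = 2, b_2 = 1.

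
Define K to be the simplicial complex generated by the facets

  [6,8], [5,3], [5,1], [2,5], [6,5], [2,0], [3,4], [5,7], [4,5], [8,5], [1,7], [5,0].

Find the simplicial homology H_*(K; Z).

H_0 = Z,  H_1 = Z^4.

We work with the vertex ordering 0 < 1 < 2 < 3 < 4 < 5 < 6 < 7 < 8. The simplices of K, each written with vertices in increasing order, are:

  0-simplices (9): [0], [1], [2], [3], [4], [5], [6], [7], [8]
  1-simplices (12): [0,2], [0,5], [1,5], [1,7], [2,5], [3,4], [3,5], [4,5], [5,6], [5,7], [5,8], [6,8]

Hence C_0 ≅ Z^9, C_1 ≅ Z^12.

∂_1: C_1 → C_0 sends each edge [p,q] (with p < q) to q − p. For instance
  ∂[4,5] = [5] − [4].
The 9×12 boundary matrix has rank 8 and Smith normal form diag(1,1,1,1,1,1,1,1).

Reading off H_k = ker ∂_k / im ∂_{k+1}:

  H_0: rank C_0 − rank ∂_1 = 9 − 8 = 1, and the invariant factors of ∂_1 are all 1, so H_0 = Z.
  H_1: rank ker ∂_1 − rank ∂_2 = (12 − 8) − 0 = 4, and there is no ∂_2, so H_1 = Z^4.

As a check, the Euler characteristic is 9 − 12 = -3, which agrees with 1 − 4 = -3.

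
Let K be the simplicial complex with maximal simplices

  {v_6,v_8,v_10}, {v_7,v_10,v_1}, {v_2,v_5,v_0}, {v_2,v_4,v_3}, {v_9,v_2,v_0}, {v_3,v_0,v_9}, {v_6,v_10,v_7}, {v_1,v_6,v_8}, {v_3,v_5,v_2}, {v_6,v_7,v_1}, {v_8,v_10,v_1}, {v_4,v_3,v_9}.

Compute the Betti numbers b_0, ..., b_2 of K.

b_0 = 2, b_1 = 1, b_2 = 1.

K has 11 vertices, 21 edges, 12 triangles.
rank ∂_0 = 0, rank ∂_1 = 9 ⇒ b_0 = 11 − 0 − 9 = 2; all invariant factors of ∂_1 are 1 so no torsion. So H_0 ≅ Z^2.
rank ∂_1 = 9, rank ∂_2 = 11 ⇒ b_1 = 21 − 9 − 11 = 1; all invariant factors of ∂_2 are 1 so no torsion. So H_1 ≅ Z.
rank ∂_2 = 11, rank ∂_3 = 0 ⇒ b_2 = 12 − 11 − 0 = 1. So H_2 ≅ Z.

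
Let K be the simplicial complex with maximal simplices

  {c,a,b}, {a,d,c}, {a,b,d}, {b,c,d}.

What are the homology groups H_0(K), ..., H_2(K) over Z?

We work with the vertex ordering a < b < c < d. The simplices of K, each written with vertices in increasing order, are:

  0-simplices (4): a, b, c, d
  1-simplices (6): ab, ac, ad, bc, bd, cd
  2-simplices (4): abc, abd, acd, bcd

Hence C_0 ≅ Z^4, C_1 ≅ Z^6, C_2 ≅ Z^4.

Boundary ∂_1: C_1 → C_0 sends each edge [p,q] (with p < q) to q − p. For instance
  ∂ac = c − a.
The 4×6 boundary matrix has rank 3 and Smith normal form diag(1,1,1).

Boundary ∂_2: C_2 → C_1 acts by ∂[p,q,r] = [q,r] − [p,r] + [p,q]. For instance
  ∂acd = cd − ad + ac,
  ∂abc = bc − ac + ab.
The resulting 6×4 matrix has rank 3, and its Smith normal form has invariant factors (1,1,1).

Reading off H_k = ker ∂_k / im ∂_{k+1}:

  H_0: rank C_0 − rank ∂_1 = 4 − 3 = 1, and the invariant factors of ∂_1 are all 1, so H_0 ≅ Z.
  H_1: rank ker ∂_1 − rank ∂_2 = (6 − 3) − 3 = 0, and the invariant factors of ∂_2 are all 1, so H_1 ≅ 0.
  H_2: rank ker ∂_2 − rank ∂_3 = (4 − 3) − 0 = 1, and there is no ∂_3, so H_2 ≅ Z.

As a check, the Euler characteristic is 4 − 6 + 4 = 2, which agrees with 1 − 0 + 1 = 2.

H_0 = Z,  H_1 = 0,  H_2 = Z.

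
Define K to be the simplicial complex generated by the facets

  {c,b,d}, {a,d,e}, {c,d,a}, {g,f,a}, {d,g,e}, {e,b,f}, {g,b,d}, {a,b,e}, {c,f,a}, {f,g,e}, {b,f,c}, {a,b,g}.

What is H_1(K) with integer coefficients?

We work with the vertex ordering a < b < c < d < e < f < g. The simplices of K, each written with vertices in increasing order, are:

  0-simplices (7): a, b, c, d, e, f, g
  1-simplices (18): ab, ac, ad, ae, af, ag, bc, bd, be, bf, bg, cd, cf, de, dg, ef, eg, fg
  2-simplices (12): abe, abg, acd, acf, ade, afg, bcd, bcf, bdg, bef, deg, efg

giving chain groups C_0 ≅ Z^7, C_1 ≅ Z^18, C_2 ≅ Z^12.

∂_1: C_1 → C_0 sends each edge [p,q] (with p < q) to q − p. For instance
  ∂ef = f − e.
The resulting 7×18 matrix has rank 6, and its Smith normal form has invariant factors (1,1,1,1,1,1).

The boundary map ∂_2: C_2 → C_1 maps a triangle to the signed sum of its edges. For instance
  ∂efg = fg − eg + ef,
  ∂bcf = cf − bf + bc.
This gives a 18×12 integer matrix of rank 12; reducing to Smith normal form yields diagonal entries (1,1,1,1,1,1,1,1,1,1,1,2).

Reading off H_k = ker ∂_k / im ∂_{k+1}:

  H_1: rank ker ∂_1 − rank ∂_2 = (18 − 6) − 12 = 0, and ∂_2 has invariant factor 2 > 1, so H_1 ≅ Z/2Z.

H_1 ≅ Z/2Z.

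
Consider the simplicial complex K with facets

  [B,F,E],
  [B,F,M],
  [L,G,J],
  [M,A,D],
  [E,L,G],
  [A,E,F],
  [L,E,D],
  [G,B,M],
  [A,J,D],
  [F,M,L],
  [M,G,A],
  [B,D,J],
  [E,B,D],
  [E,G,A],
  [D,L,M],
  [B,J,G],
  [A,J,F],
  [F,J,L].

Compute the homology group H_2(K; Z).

H_2 ≅ Z.

Take the total order A < B < D < E < F < G < J < L < M on the vertex set. Then K (dimension 2) consists of the simplices:

  0-simplices (9): A, B, D, E, F, G, J, L, M
  1-simplices (27): AD, AE, AF, AG, AJ, AM, BD, BE, BF, BG, BJ, BM, DE, DJ, DL, DM, EF, EG, EL, FJ, FL, FM, GJ, GL, GM, JL, LM
  2-simplices (18): ADJ, ADM, AEF, AEG, AFJ, AGM, BDE, BDJ, BEF, BFM, BGJ, BGM, DEL, DLM, EGL, FJL, FLM, GJL

Hence C_0 ≅ Z^9, C_1 ≅ Z^27, C_2 ≅ Z^18.

The boundary map ∂_1: C_1 → C_0 maps an edge to its endpoints' difference, ∂[p,q] = q − p. For instance
  ∂GL = L − G.
As a 9×27 matrix over Z this has rank 8, with invariant factors (1,1,1,1,1,1,1,1).

∂_2: C_2 → C_1 sends each 2-simplex [p,q,r] to [q,r] − [p,r] + [p,q]. For instance
  ∂FLM = LM − FM + FL,
  ∂FJL = JL − FL + FJ.
This gives a 27×18 integer matrix of rank 17; reducing to Smith normal form yields diagonal entries (1,1,1,1,1,1,1,1,1,1,1,1,1,1,1,1,1).

Reading off H_k = ker ∂_k / im ∂_{k+1}:

  H_2: rank ker ∂_2 − rank ∂_3 = (18 − 17) − 0 = 1, and there is no ∂_3, so H_2 ≅ Z.

(K is a triangulation of the torus T^2.)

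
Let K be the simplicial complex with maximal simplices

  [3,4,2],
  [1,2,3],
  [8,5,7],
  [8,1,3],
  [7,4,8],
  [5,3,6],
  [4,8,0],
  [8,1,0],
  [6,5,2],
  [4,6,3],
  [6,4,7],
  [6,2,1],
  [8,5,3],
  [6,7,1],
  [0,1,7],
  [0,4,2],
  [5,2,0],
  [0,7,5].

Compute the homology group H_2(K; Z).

H_2 = 0.

Take the total order 0 < 1 < 2 < 3 < 4 < 5 < 6 < 7 < 8 on the vertex set. Then K (dimension 2) consists of the simplices:

  0-simplices (9): [0], [1], [2], [3], [4], [5], [6], [7], [8]
  1-simplices (27): (27 of them)
  2-simplices (18): [0,1,7], [0,1,8], [0,2,4], [0,2,5], [0,4,8], [0,5,7], [1,2,3], [1,2,6], [1,3,8], [1,6,7], [2,3,4], [2,5,6], [3,4,6], [3,5,6], [3,5,8], [4,6,7], [4,7,8], [5,7,8]

Hence C_0 ≅ Z^9, C_1 ≅ Z^27, C_2 ≅ Z^18.

The boundary map ∂_1: C_1 → C_0 is given by ∂[p,q] = [q] − [p].
The 9×27 boundary matrix has rank 8 and Smith normal form diag(1,1,1,1,1,1,1,1).

The boundary map ∂_2: C_2 → C_1 acts by ∂[p,q,r] = [q,r] − [p,r] + [p,q]. For instance
  ∂[4,6,7] = [6,7] − [4,7] + [4,6],
  ∂[0,2,4] = [2,4] − [0,4] + [0,2].
As a 27×18 matrix over Z this has rank 18, with invariant factors (1,1,1,1,1,1,1,1,1,1,1,1,1,1,1,1,1,2).

Computing H_k = (kernel of ∂_k) / (image of ∂_{k+1}):

  H_2: rank ker ∂_2 − rank ∂_3 = (18 − 18) − 0 = 0, and there is no ∂_3, so H_2 ≅ 0.

(K is a triangulation of the Klein bottle.)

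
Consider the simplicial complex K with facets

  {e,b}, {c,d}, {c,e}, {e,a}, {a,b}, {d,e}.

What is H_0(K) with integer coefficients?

H_0 ≅ Z.

Take the total order a < b < c < d < e on the vertex set. Then K (dimension 1) consists of the simplices:

  0-simplices (5): a, b, c, d, e
  1-simplices (6): ab, ae, be, cd, ce, de

so the chain groups are C_0 ≅ Z^5, C_1 ≅ Z^6.

∂_1: C_1 → C_0 is given by ∂[p,q] = [q] − [p]. For instance
  ∂ab = b − a.
This gives a 5×6 integer matrix of rank 4; reducing to Smith normal form yields diagonal entries (1,1,1,1).

From H_k ≅ ker(∂_k) / im(∂_{k+1}) we obtain:

  H_0: rank C_0 − rank ∂_1 = 5 − 4 = 1, and the invariant factors of ∂_1 are all 1, so H_0 ≅ Z.

(K is a triangulation of a wedge of 2 circles.)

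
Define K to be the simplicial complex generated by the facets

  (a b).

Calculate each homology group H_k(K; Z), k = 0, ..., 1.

H_0 ≅ Z,  H_1 = 0.

Take the total order a < b on the vertex set. Then K (dimension 1) consists of the simplices:

  0-simplices (2): a, b
  1-simplices (1): ab

so the chain groups are C_0 ≅ Z^2, C_1 ≅ Z^1.

∂_1: C_1 → C_0 maps an edge to its endpoints' difference, ∂[p,q] = q − p. For instance
  ∂ab = b − a.
The 2×1 boundary matrix has rank 1 and Smith normal form diag(1).

From H_k ≅ ker(∂_k) / im(∂_{k+1}) we obtain:

  H_0: rank C_0 − rank ∂_1 = 2 − 1 = 1, and the invariant factors of ∂_1 are all 1, so H_0 = Z.
  H_1: rank ker ∂_1 − rank ∂_2 = (1 − 1) − 0 = 0, and there is no ∂_2, so H_1 = 0.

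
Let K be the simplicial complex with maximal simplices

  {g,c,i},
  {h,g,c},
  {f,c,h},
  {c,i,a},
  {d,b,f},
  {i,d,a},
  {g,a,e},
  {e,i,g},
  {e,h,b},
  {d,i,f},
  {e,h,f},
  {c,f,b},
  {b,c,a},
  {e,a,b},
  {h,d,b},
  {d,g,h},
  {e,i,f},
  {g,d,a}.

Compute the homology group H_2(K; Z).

Order the vertices as a < b < c < d < e < f < g < h < i. Listing each simplex with vertices in this order, K has dimension 2 with simplices:

  0-simplices (9): a, b, c, d, e, f, g, h, i
  1-simplices (27): ab, ac, ad, ae, ag, ai, bc, bd, be, bf, bh, cf, cg, ch, ci, df, dg, dh, di, ef, eg, eh, ei, fh, fi, gh, gi
  2-simplices (18): abc, abe, aci, adg, adi, aeg, bcf, bdf, bdh, beh, cfh, cgh, cgi, dfi, dgh, efh, efi, egi

Hence C_0 ≅ Z^9, C_1 ≅ Z^27, C_2 ≅ Z^18.

∂_1: C_1 → C_0 maps an edge to its endpoints' difference, ∂[p,q] = q − p.
The resulting 9×27 matrix has rank 8, and its Smith normal form has invariant factors (1,1,1,1,1,1,1,1).

Boundary ∂_2: C_2 → C_1 acts by ∂[p,q,r] = [q,r] − [p,r] + [p,q]. For instance
  ∂aci = ci − ai + ac,
  ∂abe = be − ae + ab.
This gives a 27×18 integer matrix of rank 18; reducing to Smith normal form yields diagonal entries (1,1,1,1,1,1,1,1,1,1,1,1,1,1,1,1,1,2).

From H_k ≅ ker(∂_k) / im(∂_{k+1}) we obtain:

  H_2: rank ker ∂_2 − rank ∂_3 = (18 − 18) − 0 = 0, and there is no ∂_3, so H_2 ≅ 0.

H_2 ≅ 0.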